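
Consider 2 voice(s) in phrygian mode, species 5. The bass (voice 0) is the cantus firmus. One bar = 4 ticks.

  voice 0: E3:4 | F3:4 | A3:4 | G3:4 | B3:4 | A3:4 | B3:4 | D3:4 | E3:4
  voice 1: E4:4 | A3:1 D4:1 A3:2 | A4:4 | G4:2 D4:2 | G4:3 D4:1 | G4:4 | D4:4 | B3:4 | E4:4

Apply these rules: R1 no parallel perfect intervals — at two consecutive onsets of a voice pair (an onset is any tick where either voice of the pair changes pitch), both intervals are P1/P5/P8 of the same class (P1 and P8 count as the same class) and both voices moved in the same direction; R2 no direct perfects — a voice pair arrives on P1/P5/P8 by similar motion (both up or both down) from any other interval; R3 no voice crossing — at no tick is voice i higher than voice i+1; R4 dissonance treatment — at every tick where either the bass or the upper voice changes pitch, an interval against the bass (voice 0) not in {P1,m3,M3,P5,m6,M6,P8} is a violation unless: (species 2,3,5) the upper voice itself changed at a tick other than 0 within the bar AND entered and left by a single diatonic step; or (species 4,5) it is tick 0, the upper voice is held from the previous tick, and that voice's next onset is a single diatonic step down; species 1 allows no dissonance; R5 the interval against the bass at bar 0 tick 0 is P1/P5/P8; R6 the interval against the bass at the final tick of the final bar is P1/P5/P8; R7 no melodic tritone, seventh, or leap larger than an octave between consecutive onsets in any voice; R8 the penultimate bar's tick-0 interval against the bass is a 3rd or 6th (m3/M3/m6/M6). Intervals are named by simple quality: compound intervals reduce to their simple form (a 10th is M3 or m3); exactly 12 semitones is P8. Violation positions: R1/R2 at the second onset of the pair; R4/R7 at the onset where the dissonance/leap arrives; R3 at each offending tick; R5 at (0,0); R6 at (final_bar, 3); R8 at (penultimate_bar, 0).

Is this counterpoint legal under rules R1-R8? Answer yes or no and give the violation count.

bar 0: v0=E3 v1=E4 (P8)
bar 1: v0=F3 v1=A3 (M3)
bar 2: v0=A3 v1=A4 (P8)
bar 3: v0=G3 v1=G4 (P8)
bar 4: v0=B3 v1=G4 (m6)
bar 5: v0=A3 v1=G4 (m7)
bar 6: v0=B3 v1=D4 (m3)
bar 7: v0=D3 v1=B3 (M6)
bar 8: v0=E3 v1=E4 (P8)
  R2 @ bar2.0: F3/A3 M3 -> A3/A4 P8 similar
  R1 @ bar3.0: A3/A4 P8 -> G3/G4 P8 similar
  R4 @ bar5.0: A3/G4 m7 untreated
  R2 @ bar8.0: D3/B3 M6 -> E3/E4 P8 similar

No (4 violations)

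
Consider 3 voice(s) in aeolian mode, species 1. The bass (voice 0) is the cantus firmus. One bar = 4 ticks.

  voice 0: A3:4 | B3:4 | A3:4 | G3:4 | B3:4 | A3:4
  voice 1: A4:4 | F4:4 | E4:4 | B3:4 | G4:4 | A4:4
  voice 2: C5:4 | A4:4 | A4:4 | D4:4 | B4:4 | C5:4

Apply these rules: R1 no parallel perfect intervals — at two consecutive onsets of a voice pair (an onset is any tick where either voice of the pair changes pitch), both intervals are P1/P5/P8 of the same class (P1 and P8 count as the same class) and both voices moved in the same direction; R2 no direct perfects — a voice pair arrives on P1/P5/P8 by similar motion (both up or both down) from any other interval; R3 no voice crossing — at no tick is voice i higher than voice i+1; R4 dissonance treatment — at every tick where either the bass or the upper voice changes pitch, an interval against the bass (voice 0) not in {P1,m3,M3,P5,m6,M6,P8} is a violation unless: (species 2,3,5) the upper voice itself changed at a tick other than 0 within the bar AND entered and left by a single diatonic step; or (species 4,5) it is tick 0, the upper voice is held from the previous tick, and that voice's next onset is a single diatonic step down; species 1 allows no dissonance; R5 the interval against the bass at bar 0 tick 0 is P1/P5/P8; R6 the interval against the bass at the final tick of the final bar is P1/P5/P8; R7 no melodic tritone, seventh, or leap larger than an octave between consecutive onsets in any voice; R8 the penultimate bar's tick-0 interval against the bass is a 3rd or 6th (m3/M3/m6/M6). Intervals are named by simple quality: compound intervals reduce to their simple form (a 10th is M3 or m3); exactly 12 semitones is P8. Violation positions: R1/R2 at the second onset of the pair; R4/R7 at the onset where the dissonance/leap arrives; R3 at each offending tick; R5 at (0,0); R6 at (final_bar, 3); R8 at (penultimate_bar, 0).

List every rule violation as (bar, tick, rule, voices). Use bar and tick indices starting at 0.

(0, 0, R5, (0, 2))
(1, 0, R4, (0, 1))
(1, 0, R4, (0, 2))
(2, 0, R2, (0, 1))
(3, 0, R2, (0, 2))
(4, 0, R2, (0, 2))
(4, 0, R8, (0, 2))
(5, 3, R6, (0, 2))

bar 0: v0=A3 v1=A4 v2=C5 downbeat m3
bar 1: v0=B3 v1=F4 v2=A4 downbeat m7
bar 2: v0=A3 v1=E4 v2=A4 downbeat P8
bar 3: v0=G3 v1=B3 v2=D4 downbeat P5
bar 4: v0=B3 v1=G4 v2=B4 downbeat P8
bar 5: v0=A3 v1=A4 v2=C5 downbeat m3
  -> R5 @ bar 0 tick 0 v(0, 2): opens on m3
  -> R4 @ bar 1 tick 0 v(0, 1): B3/F4 TT untreated
  -> R4 @ bar 1 tick 0 v(0, 2): B3/A4 m7 untreated
  -> R2 @ bar 2 tick 0 v(0, 1): B3/F4 TT -> A3/E4 P5 similar
  -> R2 @ bar 3 tick 0 v(0, 2): A3/A4 P8 -> G3/D4 P5 similar
  -> R2 @ bar 4 tick 0 v(0, 2): G3/D4 P5 -> B3/B4 P8 similar
  -> R8 @ bar 4 tick 0 v(0, 2): penult P8 not 3rd/6th
  -> R6 @ bar 5 tick 3 v(0, 2): closes on m3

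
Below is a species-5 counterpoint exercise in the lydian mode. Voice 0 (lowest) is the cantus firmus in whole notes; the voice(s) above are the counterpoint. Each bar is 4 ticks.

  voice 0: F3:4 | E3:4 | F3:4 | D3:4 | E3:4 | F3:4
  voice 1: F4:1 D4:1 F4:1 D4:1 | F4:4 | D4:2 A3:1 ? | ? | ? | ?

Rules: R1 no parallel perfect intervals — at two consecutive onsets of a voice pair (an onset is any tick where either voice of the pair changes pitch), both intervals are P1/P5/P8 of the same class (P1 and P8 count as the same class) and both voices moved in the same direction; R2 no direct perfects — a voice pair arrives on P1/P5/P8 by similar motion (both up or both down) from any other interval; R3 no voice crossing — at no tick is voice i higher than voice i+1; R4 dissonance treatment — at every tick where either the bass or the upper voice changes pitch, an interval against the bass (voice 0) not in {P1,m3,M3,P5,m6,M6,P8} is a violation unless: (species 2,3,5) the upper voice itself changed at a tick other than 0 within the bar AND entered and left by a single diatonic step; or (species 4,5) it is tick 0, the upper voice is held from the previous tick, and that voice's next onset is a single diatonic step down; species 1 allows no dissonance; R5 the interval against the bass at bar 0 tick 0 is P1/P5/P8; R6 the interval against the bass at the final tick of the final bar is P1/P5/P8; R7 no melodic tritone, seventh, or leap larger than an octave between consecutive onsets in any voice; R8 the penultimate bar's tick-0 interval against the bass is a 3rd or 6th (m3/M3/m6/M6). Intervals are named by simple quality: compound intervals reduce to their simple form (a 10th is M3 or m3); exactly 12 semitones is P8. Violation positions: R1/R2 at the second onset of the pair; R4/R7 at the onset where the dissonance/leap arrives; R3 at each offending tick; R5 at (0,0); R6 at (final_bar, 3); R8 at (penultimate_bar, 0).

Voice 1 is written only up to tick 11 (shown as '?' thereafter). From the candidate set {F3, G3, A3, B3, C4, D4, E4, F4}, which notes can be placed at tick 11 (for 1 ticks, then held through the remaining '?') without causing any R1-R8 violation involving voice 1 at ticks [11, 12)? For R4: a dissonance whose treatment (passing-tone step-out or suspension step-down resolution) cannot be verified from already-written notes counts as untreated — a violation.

F3: legal
G3: violates R4
A3: legal
B3: violates R4
C4: legal
D4: legal
E4: violates R4
F4: legal

{A3, C4, D4, F3, F4}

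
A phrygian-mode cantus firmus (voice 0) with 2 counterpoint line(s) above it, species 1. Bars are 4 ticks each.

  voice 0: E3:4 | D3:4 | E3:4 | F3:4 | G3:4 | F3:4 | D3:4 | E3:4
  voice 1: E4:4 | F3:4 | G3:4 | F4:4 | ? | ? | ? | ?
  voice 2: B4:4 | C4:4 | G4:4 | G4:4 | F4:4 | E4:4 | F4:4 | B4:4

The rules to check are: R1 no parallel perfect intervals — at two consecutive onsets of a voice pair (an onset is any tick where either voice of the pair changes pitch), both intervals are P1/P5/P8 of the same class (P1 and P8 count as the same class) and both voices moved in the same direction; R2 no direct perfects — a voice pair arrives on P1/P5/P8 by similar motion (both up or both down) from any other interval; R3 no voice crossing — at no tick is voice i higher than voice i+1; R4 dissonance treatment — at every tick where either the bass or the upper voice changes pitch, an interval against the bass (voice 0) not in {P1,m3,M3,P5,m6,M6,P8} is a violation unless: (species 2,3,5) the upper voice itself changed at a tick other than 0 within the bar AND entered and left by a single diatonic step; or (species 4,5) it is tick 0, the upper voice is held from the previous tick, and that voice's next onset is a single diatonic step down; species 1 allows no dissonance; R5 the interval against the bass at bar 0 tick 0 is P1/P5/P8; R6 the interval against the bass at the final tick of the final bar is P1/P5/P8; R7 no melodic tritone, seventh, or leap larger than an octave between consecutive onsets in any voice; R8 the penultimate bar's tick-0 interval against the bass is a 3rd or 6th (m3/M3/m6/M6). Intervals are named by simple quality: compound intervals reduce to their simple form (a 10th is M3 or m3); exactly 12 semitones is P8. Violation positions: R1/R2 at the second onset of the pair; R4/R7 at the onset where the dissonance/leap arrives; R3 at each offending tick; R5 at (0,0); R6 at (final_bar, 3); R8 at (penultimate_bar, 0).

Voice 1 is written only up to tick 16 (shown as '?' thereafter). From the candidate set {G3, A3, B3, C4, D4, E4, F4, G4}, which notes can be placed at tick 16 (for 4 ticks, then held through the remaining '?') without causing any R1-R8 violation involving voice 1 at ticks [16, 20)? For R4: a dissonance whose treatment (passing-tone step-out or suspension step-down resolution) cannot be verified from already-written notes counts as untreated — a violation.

G3: violates R7
A3: violates R4
B3: violates R7
C4: violates R4
D4: legal
E4: legal
F4: violates R4
G4: violates R1,R3

{D4, E4}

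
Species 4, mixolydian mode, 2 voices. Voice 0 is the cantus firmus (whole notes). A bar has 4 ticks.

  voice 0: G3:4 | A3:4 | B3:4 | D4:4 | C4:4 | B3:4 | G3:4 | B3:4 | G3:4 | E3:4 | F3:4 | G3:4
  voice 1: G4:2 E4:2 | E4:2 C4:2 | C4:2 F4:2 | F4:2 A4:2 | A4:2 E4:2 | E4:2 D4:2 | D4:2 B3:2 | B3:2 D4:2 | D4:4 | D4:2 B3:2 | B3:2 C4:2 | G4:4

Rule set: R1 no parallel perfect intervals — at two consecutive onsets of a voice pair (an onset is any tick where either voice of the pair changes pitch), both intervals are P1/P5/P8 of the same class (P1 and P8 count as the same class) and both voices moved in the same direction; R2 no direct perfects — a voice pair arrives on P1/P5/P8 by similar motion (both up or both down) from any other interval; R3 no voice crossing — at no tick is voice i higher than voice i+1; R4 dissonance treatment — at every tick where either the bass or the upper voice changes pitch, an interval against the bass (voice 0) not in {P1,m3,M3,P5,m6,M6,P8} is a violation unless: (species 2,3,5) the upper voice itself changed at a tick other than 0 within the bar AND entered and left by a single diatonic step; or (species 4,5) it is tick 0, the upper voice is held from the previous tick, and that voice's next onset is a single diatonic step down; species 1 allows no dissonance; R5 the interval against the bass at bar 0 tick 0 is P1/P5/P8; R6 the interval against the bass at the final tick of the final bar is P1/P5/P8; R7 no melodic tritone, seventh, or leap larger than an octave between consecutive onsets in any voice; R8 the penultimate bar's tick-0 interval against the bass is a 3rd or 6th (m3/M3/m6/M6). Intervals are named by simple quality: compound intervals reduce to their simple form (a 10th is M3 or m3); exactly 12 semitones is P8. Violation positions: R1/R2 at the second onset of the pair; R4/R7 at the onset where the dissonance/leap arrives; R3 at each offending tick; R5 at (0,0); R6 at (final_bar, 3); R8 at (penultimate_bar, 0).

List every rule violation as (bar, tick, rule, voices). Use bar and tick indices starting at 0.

(2, 0, R4, (0, 1))
(2, 2, R4, (0, 1))
(9, 0, R4, (0, 1))
(10, 0, R4, (0, 1))
(10, 0, R8, (0, 1))
(11, 0, R2, (0, 1))

bar 0: v0=G3 v1=G4 downbeat P8
bar 1: v0=A3 v1=E4 downbeat P5
bar 2: v0=B3 v1=C4 downbeat m2
bar 3: v0=D4 v1=F4 downbeat m3
bar 4: v0=C4 v1=A4 downbeat M6
bar 5: v0=B3 v1=E4 downbeat P4
bar 6: v0=G3 v1=D4 downbeat P5
bar 7: v0=B3 v1=B3 downbeat P1
bar 8: v0=G3 v1=D4 downbeat P5
bar 9: v0=E3 v1=D4 downbeat m7
bar 10: v0=F3 v1=B3 downbeat TT
bar 11: v0=G3 v1=G4 downbeat P8
  -> R4 @ bar 2 tick 0 v(0, 1): B3/C4 m2 untreated
  -> R4 @ bar 2 tick 2 v(0, 1): B3/F4 TT untreated
  -> R4 @ bar 9 tick 0 v(0, 1): E3/D4 m7 untreated
  -> R4 @ bar 10 tick 0 v(0, 1): F3/B3 TT untreated
  -> R8 @ bar 10 tick 0 v(0, 1): penult TT not 3rd/6th
  -> R2 @ bar 11 tick 0 v(0, 1): F3/C4 P5 -> G3/G4 P8 similar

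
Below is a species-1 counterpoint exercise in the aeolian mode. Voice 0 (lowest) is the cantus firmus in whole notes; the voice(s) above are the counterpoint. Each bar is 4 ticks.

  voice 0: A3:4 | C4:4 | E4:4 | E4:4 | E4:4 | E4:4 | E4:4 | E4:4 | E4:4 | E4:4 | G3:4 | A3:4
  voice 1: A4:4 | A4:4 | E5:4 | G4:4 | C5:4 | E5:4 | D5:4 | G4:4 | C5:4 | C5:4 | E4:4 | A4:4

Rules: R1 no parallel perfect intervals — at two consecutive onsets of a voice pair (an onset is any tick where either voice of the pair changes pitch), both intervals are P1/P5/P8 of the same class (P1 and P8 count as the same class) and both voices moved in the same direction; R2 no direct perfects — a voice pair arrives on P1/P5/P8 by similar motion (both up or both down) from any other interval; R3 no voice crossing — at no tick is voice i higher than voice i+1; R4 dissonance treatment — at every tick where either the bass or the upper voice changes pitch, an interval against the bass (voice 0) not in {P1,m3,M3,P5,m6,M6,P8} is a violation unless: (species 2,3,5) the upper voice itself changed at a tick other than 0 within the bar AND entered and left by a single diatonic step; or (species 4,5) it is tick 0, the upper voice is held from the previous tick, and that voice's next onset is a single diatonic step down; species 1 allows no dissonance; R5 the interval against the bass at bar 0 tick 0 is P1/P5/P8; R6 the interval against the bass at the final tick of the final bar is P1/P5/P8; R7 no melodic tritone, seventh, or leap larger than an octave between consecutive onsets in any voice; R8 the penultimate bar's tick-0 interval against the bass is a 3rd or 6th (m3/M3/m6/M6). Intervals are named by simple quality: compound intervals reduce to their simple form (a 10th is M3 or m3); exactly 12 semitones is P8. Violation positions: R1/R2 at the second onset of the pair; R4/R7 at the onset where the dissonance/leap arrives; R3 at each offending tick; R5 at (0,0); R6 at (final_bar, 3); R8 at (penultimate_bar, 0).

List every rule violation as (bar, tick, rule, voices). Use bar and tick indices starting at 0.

(2, 0, R2, (0, 1))
(6, 0, R4, (0, 1))
(11, 0, R2, (0, 1))

bar 0: v0=A3 v1=A4 downbeat P8
bar 1: v0=C4 v1=A4 downbeat M6
bar 2: v0=E4 v1=E5 downbeat P8
bar 3: v0=E4 v1=G4 downbeat m3
bar 4: v0=E4 v1=C5 downbeat m6
bar 5: v0=E4 v1=E5 downbeat P8
bar 6: v0=E4 v1=D5 downbeat m7
bar 7: v0=E4 v1=G4 downbeat m3
bar 8: v0=E4 v1=C5 downbeat m6
bar 9: v0=E4 v1=C5 downbeat m6
bar 10: v0=G3 v1=E4 downbeat M6
bar 11: v0=A3 v1=A4 downbeat P8
  -> R2 @ bar 2 tick 0 v(0, 1): C4/A4 M6 -> E4/E5 P8 similar
  -> R4 @ bar 6 tick 0 v(0, 1): E4/D5 m7 untreated
  -> R2 @ bar 11 tick 0 v(0, 1): G3/E4 M6 -> A3/A4 P8 similar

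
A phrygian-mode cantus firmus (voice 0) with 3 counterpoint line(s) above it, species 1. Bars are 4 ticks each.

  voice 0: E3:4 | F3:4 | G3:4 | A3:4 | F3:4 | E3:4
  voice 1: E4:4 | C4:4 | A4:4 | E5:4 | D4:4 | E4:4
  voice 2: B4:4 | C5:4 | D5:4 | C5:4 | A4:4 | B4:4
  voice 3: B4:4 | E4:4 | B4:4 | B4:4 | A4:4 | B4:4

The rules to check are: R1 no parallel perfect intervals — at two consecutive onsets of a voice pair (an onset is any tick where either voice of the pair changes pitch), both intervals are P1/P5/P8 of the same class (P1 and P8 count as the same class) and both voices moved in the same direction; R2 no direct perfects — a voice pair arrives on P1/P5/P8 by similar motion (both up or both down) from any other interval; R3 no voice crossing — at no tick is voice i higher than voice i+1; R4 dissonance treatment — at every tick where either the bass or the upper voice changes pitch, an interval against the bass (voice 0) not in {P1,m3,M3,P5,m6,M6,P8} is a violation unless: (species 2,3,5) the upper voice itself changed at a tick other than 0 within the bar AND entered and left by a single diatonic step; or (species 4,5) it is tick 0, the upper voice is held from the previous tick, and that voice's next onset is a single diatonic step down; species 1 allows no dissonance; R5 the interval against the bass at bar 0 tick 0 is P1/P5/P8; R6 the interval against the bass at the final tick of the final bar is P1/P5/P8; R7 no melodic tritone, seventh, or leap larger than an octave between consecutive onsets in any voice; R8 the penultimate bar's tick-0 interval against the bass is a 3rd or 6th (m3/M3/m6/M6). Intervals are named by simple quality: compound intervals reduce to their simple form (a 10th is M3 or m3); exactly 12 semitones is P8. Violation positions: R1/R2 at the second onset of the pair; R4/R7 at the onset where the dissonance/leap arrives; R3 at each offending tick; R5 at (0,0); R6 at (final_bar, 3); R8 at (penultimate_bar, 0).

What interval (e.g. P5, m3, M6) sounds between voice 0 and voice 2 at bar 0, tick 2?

P5

voice 0=E3 voice 2=B4 -> P5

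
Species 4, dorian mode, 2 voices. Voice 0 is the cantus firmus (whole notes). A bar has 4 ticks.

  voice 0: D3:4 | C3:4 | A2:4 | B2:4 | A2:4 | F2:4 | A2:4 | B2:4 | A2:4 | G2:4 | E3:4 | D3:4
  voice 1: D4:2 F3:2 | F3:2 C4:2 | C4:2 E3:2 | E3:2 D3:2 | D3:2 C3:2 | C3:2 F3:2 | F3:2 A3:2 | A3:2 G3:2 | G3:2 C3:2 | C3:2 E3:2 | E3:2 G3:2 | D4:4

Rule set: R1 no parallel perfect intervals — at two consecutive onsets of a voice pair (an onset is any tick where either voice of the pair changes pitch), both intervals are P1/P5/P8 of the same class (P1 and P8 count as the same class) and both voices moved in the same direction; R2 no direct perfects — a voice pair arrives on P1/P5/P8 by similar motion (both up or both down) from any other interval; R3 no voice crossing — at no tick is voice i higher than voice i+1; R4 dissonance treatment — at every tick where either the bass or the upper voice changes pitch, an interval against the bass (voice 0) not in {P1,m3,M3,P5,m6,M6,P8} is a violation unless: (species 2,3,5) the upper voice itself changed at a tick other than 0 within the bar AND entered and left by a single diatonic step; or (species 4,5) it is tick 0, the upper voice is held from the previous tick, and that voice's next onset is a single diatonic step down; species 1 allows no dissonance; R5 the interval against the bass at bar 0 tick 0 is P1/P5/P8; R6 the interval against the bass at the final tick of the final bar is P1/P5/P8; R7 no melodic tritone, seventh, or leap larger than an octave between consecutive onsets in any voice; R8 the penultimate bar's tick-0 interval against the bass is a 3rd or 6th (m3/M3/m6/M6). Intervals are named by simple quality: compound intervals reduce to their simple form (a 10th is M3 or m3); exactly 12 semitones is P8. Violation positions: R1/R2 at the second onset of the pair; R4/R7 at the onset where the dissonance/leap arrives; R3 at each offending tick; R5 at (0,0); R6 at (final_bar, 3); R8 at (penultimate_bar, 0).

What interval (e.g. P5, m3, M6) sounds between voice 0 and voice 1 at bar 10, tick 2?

m3

voice 0=E3 voice 1=G3 -> m3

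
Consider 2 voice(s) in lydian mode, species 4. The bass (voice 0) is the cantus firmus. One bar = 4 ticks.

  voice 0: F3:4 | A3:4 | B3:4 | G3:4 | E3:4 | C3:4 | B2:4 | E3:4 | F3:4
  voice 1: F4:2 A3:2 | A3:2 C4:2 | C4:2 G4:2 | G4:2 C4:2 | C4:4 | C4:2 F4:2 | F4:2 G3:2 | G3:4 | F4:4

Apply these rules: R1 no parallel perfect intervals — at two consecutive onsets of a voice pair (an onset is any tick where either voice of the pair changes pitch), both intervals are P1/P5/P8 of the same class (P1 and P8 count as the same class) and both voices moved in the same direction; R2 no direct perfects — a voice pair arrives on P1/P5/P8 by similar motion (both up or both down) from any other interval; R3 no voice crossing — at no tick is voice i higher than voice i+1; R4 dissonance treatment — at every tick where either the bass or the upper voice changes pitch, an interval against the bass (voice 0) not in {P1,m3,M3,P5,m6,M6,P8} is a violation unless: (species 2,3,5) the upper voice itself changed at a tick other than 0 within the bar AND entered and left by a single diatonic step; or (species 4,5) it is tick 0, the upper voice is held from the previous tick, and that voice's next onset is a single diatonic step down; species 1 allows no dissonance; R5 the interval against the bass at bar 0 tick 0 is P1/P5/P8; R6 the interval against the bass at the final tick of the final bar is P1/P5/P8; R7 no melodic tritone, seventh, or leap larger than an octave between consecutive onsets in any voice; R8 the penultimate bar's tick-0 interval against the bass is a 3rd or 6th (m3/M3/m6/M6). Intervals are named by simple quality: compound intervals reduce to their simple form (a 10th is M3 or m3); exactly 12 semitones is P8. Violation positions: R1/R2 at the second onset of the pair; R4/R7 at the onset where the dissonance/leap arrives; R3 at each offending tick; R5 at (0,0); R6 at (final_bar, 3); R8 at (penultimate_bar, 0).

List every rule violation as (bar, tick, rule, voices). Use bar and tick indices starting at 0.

bar 0: v0=F3 v1=F4 downbeat P8
bar 1: v0=A3 v1=A3 downbeat P1
bar 2: v0=B3 v1=C4 downbeat m2
bar 3: v0=G3 v1=G4 downbeat P8
bar 4: v0=E3 v1=C4 downbeat m6
bar 5: v0=C3 v1=C4 downbeat P8
bar 6: v0=B2 v1=F4 downbeat TT
bar 7: v0=E3 v1=G3 downbeat m3
bar 8: v0=F3 v1=F4 downbeat P8
  -> R4 @ bar 2 tick 0 v(0, 1): B3/C4 m2 untreated
  -> R4 @ bar 3 tick 2 v(0, 1): G3/C4 P4 untreated
  -> R4 @ bar 5 tick 2 v(0, 1): C3/F4 P4 untreated
  -> R4 @ bar 6 tick 0 v(0, 1): B2/F4 TT untreated
  -> R7 @ bar 6 tick 2 v(1,): F4->G3 leap 10st
  -> R2 @ bar 8 tick 0 v(0, 1): E3/G3 m3 -> F3/F4 P8 similar
  -> R7 @ bar 8 tick 0 v(1,): G3->F4 leap 10st

(2, 0, R4, (0, 1))
(3, 2, R4, (0, 1))
(5, 2, R4, (0, 1))
(6, 0, R4, (0, 1))
(6, 2, R7, (1,))
(8, 0, R2, (0, 1))
(8, 0, R7, (1,))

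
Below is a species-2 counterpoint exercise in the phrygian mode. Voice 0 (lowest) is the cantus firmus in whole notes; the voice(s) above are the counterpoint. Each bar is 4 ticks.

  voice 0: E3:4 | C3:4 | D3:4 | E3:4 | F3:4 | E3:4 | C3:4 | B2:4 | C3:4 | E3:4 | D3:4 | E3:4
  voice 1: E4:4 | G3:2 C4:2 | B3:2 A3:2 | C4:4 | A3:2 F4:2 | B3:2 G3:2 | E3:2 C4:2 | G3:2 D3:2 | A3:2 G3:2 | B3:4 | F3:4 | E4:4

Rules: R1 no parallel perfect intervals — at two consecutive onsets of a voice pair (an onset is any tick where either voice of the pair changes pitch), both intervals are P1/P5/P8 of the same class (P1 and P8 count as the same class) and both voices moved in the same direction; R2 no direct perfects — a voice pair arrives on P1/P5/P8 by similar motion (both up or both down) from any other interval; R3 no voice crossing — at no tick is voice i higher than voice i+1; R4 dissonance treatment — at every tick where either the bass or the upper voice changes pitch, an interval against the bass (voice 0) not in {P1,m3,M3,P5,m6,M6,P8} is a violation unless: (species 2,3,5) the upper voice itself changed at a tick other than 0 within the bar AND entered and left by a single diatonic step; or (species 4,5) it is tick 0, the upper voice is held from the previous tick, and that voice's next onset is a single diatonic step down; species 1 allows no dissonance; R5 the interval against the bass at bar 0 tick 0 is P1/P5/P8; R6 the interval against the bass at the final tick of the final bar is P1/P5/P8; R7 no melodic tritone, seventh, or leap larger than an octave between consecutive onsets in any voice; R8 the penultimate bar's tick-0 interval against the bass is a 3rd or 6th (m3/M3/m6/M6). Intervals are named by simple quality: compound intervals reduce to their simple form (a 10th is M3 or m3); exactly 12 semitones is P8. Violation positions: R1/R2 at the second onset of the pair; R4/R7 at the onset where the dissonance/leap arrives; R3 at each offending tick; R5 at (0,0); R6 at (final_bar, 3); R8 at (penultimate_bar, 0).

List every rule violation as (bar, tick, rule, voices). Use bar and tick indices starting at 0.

bar 0: v0=E3 v1=E4 downbeat P8
bar 1: v0=C3 v1=G3 downbeat P5
bar 2: v0=D3 v1=B3 downbeat M6
bar 3: v0=E3 v1=C4 downbeat m6
bar 4: v0=F3 v1=A3 downbeat M3
bar 5: v0=E3 v1=B3 downbeat P5
bar 6: v0=C3 v1=E3 downbeat M3
bar 7: v0=B2 v1=G3 downbeat m6
bar 8: v0=C3 v1=A3 downbeat M6
bar 9: v0=E3 v1=B3 downbeat P5
bar 10: v0=D3 v1=F3 downbeat m3
bar 11: v0=E3 v1=E4 downbeat P8
  -> R2 @ bar 1 tick 0 v(0, 1): E3/E4 P8 -> C3/G3 P5 similar
  -> R2 @ bar 5 tick 0 v(0, 1): F3/F4 P8 -> E3/B3 P5 similar
  -> R7 @ bar 5 tick 0 v(1,): F4->B3 leap 6st
  -> R1 @ bar 9 tick 0 v(0, 1): C3/G3 P5 -> E3/B3 P5 similar
  -> R7 @ bar 10 tick 0 v(1,): B3->F3 leap 6st
  -> R2 @ bar 11 tick 0 v(0, 1): D3/F3 m3 -> E3/E4 P8 similar
  -> R7 @ bar 11 tick 0 v(1,): F3->E4 leap 11st

(1, 0, R2, (0, 1))
(5, 0, R2, (0, 1))
(5, 0, R7, (1,))
(9, 0, R1, (0, 1))
(10, 0, R7, (1,))
(11, 0, R2, (0, 1))
(11, 0, R7, (1,))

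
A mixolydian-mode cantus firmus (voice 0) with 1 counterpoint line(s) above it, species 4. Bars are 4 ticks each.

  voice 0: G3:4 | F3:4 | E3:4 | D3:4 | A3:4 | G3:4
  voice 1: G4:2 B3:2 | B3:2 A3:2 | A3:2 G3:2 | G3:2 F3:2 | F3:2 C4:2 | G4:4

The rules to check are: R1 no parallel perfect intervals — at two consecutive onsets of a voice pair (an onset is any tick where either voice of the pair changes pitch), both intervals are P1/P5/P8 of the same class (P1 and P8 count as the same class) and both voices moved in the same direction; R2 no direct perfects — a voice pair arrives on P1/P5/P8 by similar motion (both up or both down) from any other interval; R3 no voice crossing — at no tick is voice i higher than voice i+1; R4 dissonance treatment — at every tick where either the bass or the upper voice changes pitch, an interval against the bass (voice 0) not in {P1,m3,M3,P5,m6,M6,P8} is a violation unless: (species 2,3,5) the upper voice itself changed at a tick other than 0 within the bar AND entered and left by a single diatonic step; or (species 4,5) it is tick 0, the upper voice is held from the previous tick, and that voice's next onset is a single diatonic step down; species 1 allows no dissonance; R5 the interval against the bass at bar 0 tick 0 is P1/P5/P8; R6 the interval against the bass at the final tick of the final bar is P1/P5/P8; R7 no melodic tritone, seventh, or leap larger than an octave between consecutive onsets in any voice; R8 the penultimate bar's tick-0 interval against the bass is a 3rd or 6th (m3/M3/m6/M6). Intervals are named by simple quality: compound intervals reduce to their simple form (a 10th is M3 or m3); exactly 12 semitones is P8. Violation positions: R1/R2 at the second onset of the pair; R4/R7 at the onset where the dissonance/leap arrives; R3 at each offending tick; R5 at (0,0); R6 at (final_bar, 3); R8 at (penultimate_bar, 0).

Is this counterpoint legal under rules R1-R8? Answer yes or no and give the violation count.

bar 0: v0=G3 v1=G4 (P8)
bar 1: v0=F3 v1=B3 (TT)
bar 2: v0=E3 v1=A3 (P4)
bar 3: v0=D3 v1=G3 (P4)
bar 4: v0=A3 v1=F3 (M3)
bar 5: v0=G3 v1=G4 (P8)
  R3 @ bar4.0: A3 above F3
  R3 @ bar4.1: A3 above F3

No (2 violations)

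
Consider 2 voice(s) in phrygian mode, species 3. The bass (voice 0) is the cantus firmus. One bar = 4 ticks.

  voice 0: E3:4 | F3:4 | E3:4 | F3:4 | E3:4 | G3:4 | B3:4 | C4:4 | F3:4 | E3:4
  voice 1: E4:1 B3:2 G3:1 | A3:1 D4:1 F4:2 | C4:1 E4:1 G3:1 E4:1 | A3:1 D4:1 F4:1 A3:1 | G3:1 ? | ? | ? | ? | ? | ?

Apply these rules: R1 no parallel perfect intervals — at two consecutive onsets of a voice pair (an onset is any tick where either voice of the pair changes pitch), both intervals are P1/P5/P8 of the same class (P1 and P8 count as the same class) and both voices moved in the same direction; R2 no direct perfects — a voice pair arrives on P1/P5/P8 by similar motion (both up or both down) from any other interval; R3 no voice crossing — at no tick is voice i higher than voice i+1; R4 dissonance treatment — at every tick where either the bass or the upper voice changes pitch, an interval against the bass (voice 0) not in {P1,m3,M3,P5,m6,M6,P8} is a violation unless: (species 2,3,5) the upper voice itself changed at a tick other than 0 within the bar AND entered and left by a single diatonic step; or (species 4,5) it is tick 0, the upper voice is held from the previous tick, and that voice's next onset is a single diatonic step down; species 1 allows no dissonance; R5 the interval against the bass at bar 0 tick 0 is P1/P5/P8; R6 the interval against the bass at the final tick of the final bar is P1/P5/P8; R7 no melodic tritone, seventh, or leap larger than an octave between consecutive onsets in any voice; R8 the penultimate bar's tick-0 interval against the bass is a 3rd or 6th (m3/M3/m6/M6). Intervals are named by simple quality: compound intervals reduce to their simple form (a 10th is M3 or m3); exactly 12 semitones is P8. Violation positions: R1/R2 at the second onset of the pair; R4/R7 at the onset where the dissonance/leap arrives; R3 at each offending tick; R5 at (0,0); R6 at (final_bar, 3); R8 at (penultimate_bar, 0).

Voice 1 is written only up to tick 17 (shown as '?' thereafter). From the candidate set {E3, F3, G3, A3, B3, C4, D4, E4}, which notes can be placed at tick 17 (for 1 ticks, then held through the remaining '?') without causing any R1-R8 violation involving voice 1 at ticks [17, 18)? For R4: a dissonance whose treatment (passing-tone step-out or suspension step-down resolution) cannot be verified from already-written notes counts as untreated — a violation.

{B3, C4, E3, E4, G3}

E3: legal
F3: violates R4
G3: legal
A3: violates R4
B3: legal
C4: legal
D4: violates R4
E4: legal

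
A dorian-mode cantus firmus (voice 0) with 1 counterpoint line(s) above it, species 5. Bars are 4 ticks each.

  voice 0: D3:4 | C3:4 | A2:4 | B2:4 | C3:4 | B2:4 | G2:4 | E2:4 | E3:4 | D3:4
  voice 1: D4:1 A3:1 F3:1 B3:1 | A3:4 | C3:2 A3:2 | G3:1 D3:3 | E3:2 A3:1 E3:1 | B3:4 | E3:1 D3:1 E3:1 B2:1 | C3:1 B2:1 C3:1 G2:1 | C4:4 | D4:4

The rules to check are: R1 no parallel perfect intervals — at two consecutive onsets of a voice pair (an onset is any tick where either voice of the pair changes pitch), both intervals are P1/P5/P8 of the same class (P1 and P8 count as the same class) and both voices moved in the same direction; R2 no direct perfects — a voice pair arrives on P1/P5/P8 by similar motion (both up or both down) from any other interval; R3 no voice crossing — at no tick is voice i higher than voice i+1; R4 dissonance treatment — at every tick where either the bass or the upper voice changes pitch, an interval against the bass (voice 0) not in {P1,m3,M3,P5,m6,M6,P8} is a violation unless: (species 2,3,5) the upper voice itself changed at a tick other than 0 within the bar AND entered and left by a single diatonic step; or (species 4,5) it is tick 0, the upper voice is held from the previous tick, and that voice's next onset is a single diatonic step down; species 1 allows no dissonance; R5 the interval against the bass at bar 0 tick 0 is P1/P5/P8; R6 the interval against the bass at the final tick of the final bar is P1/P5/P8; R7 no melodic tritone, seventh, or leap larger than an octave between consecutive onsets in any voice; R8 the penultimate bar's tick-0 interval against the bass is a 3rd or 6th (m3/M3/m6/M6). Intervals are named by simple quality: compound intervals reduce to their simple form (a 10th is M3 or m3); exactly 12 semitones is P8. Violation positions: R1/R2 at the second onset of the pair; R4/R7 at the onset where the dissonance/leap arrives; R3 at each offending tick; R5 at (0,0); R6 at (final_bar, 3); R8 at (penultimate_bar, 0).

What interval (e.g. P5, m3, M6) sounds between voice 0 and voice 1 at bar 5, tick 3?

P8

voice 0=B2 voice 1=B3 -> P8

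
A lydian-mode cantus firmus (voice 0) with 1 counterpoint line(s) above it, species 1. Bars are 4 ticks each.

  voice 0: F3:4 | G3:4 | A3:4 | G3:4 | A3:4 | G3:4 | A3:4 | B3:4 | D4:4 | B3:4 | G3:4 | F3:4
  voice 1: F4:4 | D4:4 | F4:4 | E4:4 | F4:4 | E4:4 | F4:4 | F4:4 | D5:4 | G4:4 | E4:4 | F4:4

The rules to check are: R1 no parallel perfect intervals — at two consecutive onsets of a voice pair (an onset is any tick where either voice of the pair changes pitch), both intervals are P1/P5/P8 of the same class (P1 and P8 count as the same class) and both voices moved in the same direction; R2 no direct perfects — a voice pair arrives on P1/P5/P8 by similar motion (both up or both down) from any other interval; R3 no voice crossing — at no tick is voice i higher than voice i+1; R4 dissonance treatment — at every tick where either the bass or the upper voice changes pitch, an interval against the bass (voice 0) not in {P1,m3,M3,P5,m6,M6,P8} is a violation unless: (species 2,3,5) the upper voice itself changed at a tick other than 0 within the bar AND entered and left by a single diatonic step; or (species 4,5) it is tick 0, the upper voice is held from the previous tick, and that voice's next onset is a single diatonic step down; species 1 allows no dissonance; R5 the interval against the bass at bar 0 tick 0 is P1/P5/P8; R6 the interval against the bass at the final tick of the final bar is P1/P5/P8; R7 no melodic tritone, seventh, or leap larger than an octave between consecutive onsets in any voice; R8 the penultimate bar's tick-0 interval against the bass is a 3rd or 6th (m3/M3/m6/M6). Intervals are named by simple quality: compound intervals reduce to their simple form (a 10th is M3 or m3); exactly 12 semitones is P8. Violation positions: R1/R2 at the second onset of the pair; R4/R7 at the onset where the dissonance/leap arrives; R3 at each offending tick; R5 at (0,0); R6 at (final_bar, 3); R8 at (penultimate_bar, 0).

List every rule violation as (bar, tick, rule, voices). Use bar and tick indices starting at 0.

(7, 0, R4, (0, 1))
(8, 0, R2, (0, 1))

bar 0: v0=F3 v1=F4 downbeat P8
bar 1: v0=G3 v1=D4 downbeat P5
bar 2: v0=A3 v1=F4 downbeat m6
bar 3: v0=G3 v1=E4 downbeat M6
bar 4: v0=A3 v1=F4 downbeat m6
bar 5: v0=G3 v1=E4 downbeat M6
bar 6: v0=A3 v1=F4 downbeat m6
bar 7: v0=B3 v1=F4 downbeat TT
bar 8: v0=D4 v1=D5 downbeat P8
bar 9: v0=B3 v1=G4 downbeat m6
bar 10: v0=G3 v1=E4 downbeat M6
bar 11: v0=F3 v1=F4 downbeat P8
  -> R4 @ bar 7 tick 0 v(0, 1): B3/F4 TT untreated
  -> R2 @ bar 8 tick 0 v(0, 1): B3/F4 TT -> D4/D5 P8 similar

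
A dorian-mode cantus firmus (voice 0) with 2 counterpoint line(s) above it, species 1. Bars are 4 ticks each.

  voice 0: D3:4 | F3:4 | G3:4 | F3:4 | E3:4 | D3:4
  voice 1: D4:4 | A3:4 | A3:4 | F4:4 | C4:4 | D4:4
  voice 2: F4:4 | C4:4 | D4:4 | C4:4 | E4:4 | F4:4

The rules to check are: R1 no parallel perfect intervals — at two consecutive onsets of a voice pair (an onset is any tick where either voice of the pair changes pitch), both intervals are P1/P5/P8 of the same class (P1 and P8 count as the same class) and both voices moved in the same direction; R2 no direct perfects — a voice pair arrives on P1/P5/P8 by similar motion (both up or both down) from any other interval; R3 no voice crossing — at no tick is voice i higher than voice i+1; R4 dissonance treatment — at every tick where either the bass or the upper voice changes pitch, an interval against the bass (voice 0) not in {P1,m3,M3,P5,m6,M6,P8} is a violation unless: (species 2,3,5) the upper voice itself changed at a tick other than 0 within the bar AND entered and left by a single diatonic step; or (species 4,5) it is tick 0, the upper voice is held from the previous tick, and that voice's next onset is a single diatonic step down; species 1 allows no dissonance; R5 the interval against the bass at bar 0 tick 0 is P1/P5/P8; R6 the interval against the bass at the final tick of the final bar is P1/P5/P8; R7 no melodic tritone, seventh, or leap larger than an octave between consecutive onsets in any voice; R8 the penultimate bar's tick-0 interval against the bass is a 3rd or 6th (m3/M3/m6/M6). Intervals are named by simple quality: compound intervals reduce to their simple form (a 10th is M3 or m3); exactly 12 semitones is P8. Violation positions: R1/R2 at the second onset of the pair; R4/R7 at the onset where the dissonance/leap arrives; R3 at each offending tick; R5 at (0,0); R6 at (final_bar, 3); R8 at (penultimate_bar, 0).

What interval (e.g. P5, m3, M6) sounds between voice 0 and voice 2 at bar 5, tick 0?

m3

voice 0=D3 voice 2=F4 -> m3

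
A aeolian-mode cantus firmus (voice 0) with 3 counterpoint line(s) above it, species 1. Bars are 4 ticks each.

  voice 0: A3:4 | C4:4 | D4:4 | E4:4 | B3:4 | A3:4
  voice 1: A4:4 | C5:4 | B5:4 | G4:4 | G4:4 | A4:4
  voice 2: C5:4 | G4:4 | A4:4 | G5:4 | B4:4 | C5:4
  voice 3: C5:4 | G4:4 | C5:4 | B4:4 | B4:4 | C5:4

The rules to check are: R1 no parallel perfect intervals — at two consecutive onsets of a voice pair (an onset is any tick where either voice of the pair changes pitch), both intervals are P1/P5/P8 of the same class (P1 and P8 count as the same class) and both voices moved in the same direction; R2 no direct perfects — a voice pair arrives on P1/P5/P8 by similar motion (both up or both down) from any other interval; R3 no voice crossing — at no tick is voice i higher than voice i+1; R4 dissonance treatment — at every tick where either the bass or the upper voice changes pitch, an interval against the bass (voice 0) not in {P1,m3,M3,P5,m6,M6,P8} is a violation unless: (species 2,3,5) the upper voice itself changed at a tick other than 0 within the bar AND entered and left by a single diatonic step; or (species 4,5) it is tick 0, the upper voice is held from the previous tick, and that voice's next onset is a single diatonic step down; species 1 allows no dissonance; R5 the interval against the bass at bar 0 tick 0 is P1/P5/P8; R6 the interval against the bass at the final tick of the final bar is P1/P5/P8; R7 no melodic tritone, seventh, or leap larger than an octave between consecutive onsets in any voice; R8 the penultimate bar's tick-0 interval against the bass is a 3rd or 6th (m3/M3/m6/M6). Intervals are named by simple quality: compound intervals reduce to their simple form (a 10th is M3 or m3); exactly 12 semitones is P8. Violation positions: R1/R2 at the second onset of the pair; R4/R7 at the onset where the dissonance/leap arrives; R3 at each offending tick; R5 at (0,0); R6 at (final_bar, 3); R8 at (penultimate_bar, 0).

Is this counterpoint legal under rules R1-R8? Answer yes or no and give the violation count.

bar 0: v0=A3 v1=A4 v2=C5 v3=C5 (m3)
bar 1: v0=C4 v1=C5 v2=G4 v3=G4 (P5)
bar 2: v0=D4 v1=B5 v2=A4 v3=C5 (m7)
bar 3: v0=E4 v1=G4 v2=G5 v3=B4 (P5)
bar 4: v0=B3 v1=G4 v2=B4 v3=B4 (P8)
bar 5: v0=A3 v1=A4 v2=C5 v3=C5 (m3)
  R5 @ bar0.0: opens on m3
  R5 @ bar0.0: opens on m3
  R1 @ bar1.0: A3/A4 P8 -> C4/C5 P8 similar
  R1 @ bar1.0: C5/C5 P1 -> G4/G4 P1 similar
  R3 @ bar1.0: C5 above G4
  R3 @ bar1.1: C5 above G4
  R3 @ bar1.2: C5 above G4
  R3 @ bar1.3: C5 above G4
  R1 @ bar2.0: C4/G4 P5 -> D4/A4 P5 similar
  R3 @ bar2.0: B5 above A4
  R4 @ bar2.0: D4/C5 m7 untreated
  R7 @ bar2.0: C5->B5 leap 11st
  R3 @ bar2.1: B5 above A4
  R3 @ bar2.2: B5 above A4
  R3 @ bar2.3: B5 above A4
  R3 @ bar3.0: G5 above B4
  R7 @ bar3.0: B5->G4 leap 16st
  R7 @ bar3.0: A4->G5 leap 10st
  R3 @ bar3.1: G5 above B4
  R3 @ bar3.2: G5 above B4
  R3 @ bar3.3: G5 above B4
  R2 @ bar4.0: E4/G5 m3 -> B3/B4 P8 similar
  R8 @ bar4.0: penult P8 not 3rd/6th
  R8 @ bar4.0: penult P8 not 3rd/6th
  R1 @ bar5.0: B4/B4 P1 -> C5/C5 P1 similar
  R6 @ bar5.3: closes on m3
  R6 @ bar5.3: closes on m3

No (27 violations)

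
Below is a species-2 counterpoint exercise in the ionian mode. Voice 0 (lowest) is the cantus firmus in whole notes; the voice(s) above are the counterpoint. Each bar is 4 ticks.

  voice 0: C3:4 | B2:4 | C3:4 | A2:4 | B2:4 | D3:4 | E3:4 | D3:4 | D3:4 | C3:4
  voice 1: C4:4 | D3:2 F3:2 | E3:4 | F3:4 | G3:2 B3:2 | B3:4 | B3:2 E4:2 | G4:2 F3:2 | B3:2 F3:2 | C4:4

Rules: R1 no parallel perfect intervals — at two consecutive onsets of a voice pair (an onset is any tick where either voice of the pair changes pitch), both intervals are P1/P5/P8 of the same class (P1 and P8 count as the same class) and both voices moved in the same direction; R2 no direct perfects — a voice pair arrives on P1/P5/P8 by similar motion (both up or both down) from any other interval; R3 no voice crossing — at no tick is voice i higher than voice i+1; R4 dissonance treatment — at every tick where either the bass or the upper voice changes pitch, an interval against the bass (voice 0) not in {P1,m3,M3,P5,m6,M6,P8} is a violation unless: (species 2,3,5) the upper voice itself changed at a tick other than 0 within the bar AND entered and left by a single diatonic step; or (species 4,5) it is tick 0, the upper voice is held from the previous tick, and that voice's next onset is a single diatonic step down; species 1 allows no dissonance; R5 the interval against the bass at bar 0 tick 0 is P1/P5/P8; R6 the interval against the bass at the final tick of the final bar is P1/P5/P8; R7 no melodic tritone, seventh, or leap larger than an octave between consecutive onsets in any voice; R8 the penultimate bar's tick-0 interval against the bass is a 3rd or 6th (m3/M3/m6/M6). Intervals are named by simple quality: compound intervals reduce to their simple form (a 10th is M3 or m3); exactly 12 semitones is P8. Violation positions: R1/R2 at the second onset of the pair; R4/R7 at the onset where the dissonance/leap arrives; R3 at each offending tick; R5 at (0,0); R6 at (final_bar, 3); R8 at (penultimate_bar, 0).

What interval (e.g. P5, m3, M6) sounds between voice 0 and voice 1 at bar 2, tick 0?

voice 0=C3 voice 1=E3 -> M3

M3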